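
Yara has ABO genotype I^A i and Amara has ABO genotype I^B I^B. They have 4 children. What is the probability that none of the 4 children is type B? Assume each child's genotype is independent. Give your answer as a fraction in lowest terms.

ABO cross I^A i × I^B I^B → 1/2 B, 1/2 AB.
So P(type B) = 1/2 per child.
P(not type B) = 1/2 for one child; (1/2)^4 = 1/16.

1/16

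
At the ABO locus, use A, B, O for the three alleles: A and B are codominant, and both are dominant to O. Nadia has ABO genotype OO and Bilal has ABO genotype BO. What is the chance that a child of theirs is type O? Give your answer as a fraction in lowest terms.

1/2

ABO cross OO × BO → offspring phenotypes: 1/2 O, 1/2 B.
So P(type O) = 1/2.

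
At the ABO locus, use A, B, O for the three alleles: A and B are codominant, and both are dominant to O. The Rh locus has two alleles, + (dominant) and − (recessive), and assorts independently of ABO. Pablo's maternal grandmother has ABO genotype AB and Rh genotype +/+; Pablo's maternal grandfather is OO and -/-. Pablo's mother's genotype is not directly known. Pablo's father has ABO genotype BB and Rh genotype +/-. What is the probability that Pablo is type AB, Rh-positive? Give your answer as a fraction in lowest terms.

Pablo's mother's ABO genotype from AB × OO: 1/2 AO, 1/2 BO.
Crossing each possibility with the father BB and summing P(type AB): 1/2·1/2 + 1/2·0 = 1/4.
Similarly for Rh via the mother's Rh distribution: P(Rh+) = 3/4.
Independent loci: 1/4 × 3/4 = 3/16.

3/16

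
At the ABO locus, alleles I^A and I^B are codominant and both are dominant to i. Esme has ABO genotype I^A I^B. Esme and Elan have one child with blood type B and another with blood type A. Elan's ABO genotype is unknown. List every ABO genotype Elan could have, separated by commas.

I^A I^B, I^A i, I^B i, i i

For each candidate genotype of Elan, check whether crossing it with I^A I^B can produce every observed child phenotype.
  I^A I^A → possible child types {A, AB} ✗
  I^A I^B → possible child types {A, B, AB} ✓
  I^A i → possible child types {A, B, AB} ✓
  I^B I^B → possible child types {B, AB} ✗
  I^B i → possible child types {A, B, AB} ✓
  i i → possible child types {A, B} ✓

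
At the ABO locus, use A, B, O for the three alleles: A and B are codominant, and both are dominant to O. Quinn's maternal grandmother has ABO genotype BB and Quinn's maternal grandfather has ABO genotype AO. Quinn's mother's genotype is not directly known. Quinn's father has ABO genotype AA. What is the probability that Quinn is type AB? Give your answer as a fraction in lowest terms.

1/2

Quinn's mother's ABO genotype from BB × AO: 1/2 AB, 1/2 BO.
Crossing each possibility with the father AA and summing P(type AB): 1/2·1/2 + 1/2·1/2 = 1/2.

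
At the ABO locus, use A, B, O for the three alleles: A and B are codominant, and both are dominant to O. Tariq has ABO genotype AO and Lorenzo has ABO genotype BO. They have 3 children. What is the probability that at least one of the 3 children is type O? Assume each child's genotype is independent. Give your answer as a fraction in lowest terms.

37/64

ABO cross AO × BO → 1/4 O, 1/4 A, 1/4 B, 1/4 AB.
So P(type O) = 1/4 per child.
P(none) = (3/4)^3 = 27/64; P(at least one) = 1 − 27/64 = 37/64.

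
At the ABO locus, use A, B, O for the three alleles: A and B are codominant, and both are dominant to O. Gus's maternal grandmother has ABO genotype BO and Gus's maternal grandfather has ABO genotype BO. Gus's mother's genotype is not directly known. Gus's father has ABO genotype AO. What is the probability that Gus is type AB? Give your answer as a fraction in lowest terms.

1/4

Gus's mother's ABO genotype from BO × BO: 1/4 BB, 1/2 BO, 1/4 OO.
Crossing each possibility with the father AO and summing P(type AB): 1/4·1/2 + 1/2·1/4 + 1/4·0 = 1/4.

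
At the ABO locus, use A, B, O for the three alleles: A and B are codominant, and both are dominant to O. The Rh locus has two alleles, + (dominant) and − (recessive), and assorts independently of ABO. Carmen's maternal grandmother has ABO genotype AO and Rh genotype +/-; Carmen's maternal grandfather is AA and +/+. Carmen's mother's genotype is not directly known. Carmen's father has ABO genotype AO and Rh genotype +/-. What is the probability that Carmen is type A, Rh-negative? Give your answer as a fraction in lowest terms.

7/64

Carmen's mother's ABO genotype from AO × AA: 1/2 AA, 1/2 AO.
Crossing each possibility with the father AO and summing P(type A): 1/2·1 + 1/2·3/4 = 7/8.
Similarly for Rh via the mother's Rh distribution: P(Rh-) = 1/8.
Independent loci: 7/8 × 1/8 = 7/64.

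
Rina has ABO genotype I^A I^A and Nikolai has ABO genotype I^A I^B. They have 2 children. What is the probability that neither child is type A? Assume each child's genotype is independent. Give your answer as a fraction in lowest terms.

ABO cross I^A I^A × I^A I^B → 1/2 A, 1/2 AB.
So P(type A) = 1/2 per child.
P(not type A) = 1/2 for one child; (1/2)^2 = 1/4.

1/4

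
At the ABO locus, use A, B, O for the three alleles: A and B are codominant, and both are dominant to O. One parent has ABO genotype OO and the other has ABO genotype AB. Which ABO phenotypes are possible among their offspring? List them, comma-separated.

Gametes from OO × AB give offspring ABO genotypes AO, BO, i.e. phenotypes A, B.

A, B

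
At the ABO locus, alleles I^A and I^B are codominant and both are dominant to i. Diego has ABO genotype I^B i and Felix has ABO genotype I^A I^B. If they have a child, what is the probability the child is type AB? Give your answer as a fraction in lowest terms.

ABO cross I^B i × I^A I^B → offspring phenotypes: 1/4 A, 1/2 B, 1/4 AB.
So P(type AB) = 1/4.

1/4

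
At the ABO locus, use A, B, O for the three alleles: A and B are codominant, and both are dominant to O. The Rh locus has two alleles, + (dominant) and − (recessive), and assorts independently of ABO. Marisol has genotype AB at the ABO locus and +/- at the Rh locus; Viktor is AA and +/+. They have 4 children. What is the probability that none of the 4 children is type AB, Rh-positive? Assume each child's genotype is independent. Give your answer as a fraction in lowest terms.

ABO cross AB × AA → 1/2 A, 1/2 AB.
Rh cross +/- × +/+ → 1 Rh+; so P(type AB, Rh-positive) = 1/2 × 1 = 1/2 per child.
P(not type AB, Rh-positive) = 1/2 for one child; (1/2)^4 = 1/16.

1/16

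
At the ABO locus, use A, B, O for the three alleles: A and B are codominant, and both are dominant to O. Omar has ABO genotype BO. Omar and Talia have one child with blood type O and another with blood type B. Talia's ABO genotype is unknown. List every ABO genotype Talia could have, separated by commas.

AO, BO, OO

For each candidate genotype of Talia, check whether crossing it with BO can produce every observed child phenotype.
  AA → possible child types {A, AB} ✗
  AB → possible child types {A, B, AB} ✗
  AO → possible child types {O, A, B, AB} ✓
  BB → possible child types {B} ✗
  BO → possible child types {O, B} ✓
  OO → possible child types {O, B} ✓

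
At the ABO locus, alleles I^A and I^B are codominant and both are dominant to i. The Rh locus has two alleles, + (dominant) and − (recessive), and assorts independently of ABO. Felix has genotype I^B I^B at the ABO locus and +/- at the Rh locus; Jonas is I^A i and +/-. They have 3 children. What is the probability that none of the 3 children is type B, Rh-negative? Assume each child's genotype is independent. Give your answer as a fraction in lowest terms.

ABO cross I^B I^B × I^A i → 1/2 B, 1/2 AB.
Rh cross +/- × +/- → 3/4 Rh+, 1/4 Rh-; so P(type B, Rh-negative) = 1/2 × 1/4 = 1/8 per child.
P(not type B, Rh-negative) = 7/8 for one child; (7/8)^3 = 343/512.

343/512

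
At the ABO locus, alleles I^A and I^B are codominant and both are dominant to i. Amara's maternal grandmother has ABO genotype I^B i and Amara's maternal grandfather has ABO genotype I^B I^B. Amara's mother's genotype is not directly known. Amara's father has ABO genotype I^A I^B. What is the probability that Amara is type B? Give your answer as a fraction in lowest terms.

Amara's mother's ABO genotype from I^B i × I^B I^B: 1/2 I^B I^B, 1/2 I^B i.
Crossing each possibility with the father I^A I^B and summing P(type B): 1/2·1/2 + 1/2·1/2 = 1/2.

1/2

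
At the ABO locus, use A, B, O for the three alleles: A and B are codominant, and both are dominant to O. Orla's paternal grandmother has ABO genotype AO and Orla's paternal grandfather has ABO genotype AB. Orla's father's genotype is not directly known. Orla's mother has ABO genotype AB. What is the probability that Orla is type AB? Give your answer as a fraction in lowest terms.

3/8

Orla's father's ABO genotype from AO × AB: 1/4 AA, 1/4 AB, 1/4 AO, 1/4 BO.
Crossing each possibility with the mother AB and summing P(type AB): 1/4·1/2 + 1/4·1/2 + 1/4·1/4 + 1/4·1/4 = 3/8.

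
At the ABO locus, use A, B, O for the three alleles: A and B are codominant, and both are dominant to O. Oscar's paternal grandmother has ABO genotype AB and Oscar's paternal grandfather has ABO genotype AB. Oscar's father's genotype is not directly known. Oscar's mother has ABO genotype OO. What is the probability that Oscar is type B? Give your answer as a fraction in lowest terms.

1/2

Oscar's father's ABO genotype from AB × AB: 1/4 AA, 1/2 AB, 1/4 BB.
Crossing each possibility with the mother OO and summing P(type B): 1/4·0 + 1/2·1/2 + 1/4·1 = 1/2.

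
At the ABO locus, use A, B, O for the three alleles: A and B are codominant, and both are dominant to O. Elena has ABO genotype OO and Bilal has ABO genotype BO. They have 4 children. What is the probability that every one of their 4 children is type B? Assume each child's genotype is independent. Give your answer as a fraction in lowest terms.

ABO cross OO × BO → 1/2 O, 1/2 B.
So P(type B) = 1/2 per child.
All 4 independent: (1/2)^4 = 1/16.

1/16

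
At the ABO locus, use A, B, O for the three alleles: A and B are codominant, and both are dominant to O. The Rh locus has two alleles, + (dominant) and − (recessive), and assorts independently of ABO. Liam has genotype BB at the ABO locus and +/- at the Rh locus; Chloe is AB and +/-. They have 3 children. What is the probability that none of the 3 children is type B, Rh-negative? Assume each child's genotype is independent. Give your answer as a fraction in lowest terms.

ABO cross BB × AB → 1/2 B, 1/2 AB.
Rh cross +/- × +/- → 3/4 Rh+, 1/4 Rh-; so P(type B, Rh-negative) = 1/2 × 1/4 = 1/8 per child.
P(not type B, Rh-negative) = 7/8 for one child; (7/8)^3 = 343/512.

343/512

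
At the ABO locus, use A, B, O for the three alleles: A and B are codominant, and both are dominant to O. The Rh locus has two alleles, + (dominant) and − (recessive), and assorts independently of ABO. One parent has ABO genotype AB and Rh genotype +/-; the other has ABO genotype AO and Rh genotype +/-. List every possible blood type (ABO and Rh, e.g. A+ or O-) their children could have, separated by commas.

Gametes from AB × AO give offspring ABO genotypes AA, AB, AO, BO, i.e. phenotypes A, B, AB.
Rh cross +/- × +/- → phenotypes Rh+, Rh-.
Combining independently: A+, A-, B+, B-, AB+, AB-.

A+, A-, B+, B-, AB+, AB-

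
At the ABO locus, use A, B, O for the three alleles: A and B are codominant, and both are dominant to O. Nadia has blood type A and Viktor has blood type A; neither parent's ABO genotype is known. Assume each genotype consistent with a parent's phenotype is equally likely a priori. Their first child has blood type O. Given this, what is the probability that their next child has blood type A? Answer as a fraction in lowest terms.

Possible genotypes: Nadia ∈ {AA, AO}; Viktor ∈ {AA, AO}.
Weight each parental genotype pair by prior × P(type-O child):
  AO × AO: posterior weight 1; P(next child type A) = 3/4.
Weighted sum = 3/4.

3/4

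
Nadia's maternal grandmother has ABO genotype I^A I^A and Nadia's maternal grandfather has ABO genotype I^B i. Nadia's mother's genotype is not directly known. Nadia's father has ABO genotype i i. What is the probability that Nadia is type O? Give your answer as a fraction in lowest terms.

Nadia's mother's ABO genotype from I^A I^A × I^B i: 1/2 I^A I^B, 1/2 I^A i.
Crossing each possibility with the father i i and summing P(type O): 1/2·0 + 1/2·1/2 = 1/4.

1/4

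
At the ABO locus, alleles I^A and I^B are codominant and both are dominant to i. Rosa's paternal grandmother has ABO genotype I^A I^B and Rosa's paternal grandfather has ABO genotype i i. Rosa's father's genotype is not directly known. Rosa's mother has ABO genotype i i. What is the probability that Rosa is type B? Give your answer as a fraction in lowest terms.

1/4

Rosa's father's ABO genotype from I^A I^B × i i: 1/2 I^A i, 1/2 I^B i.
Crossing each possibility with the mother i i and summing P(type B): 1/2·0 + 1/2·1/2 = 1/4.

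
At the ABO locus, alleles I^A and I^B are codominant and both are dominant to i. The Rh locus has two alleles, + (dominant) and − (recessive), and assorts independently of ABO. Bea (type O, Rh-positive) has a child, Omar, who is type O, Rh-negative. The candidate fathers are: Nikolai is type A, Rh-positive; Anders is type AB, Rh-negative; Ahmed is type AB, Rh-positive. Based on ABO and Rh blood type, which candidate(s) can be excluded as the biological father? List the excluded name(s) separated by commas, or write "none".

A candidate is excluded only if no genotype consistent with his phenotype could produce a type O, Rh-negative child with a type O, Rh-positive mother.
Anders (type AB, Rh-): no genotype consistent with that phenotype can produce a type-O Rh- child with a type-O mother.
Ahmed (type AB, Rh+): no genotype consistent with that phenotype can produce a type-O Rh- child with a type-O mother.

Anders, Ahmed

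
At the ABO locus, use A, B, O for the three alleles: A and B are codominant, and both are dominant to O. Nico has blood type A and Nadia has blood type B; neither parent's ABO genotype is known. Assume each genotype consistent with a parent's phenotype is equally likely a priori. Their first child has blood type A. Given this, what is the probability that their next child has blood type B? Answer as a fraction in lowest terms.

1/12

Possible genotypes: Nico ∈ {AA, AO}; Nadia ∈ {BB, BO}.
Weight each parental genotype pair by prior × P(type-A child):
  AA × BO: posterior weight 2/3; P(next child type B) = 0.
  AO × BO: posterior weight 1/3; P(next child type B) = 1/4.
Weighted sum = 1/12.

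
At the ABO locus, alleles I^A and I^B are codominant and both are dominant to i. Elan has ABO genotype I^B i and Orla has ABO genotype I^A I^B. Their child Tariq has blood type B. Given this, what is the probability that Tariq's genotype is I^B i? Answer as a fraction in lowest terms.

1/2

Cross I^B i × I^A I^B → 1/4 I^A I^B, 1/4 I^A i, 1/4 I^B I^B, 1/4 I^B i.
Type-B genotypes among offspring: I^B I^B (1/4), I^B i (1/4); total 1/2.
P(I^B i | type B) = (1/4) / (1/2) = 1/2.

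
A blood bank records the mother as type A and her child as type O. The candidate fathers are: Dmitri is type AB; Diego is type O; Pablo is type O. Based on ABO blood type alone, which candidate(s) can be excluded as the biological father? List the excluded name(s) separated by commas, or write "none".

Dmitri

A candidate is excluded only if no genotype consistent with his phenotype could produce a type O child with a type A mother.
Dmitri (type AB): no genotype consistent with that phenotype can produce a type-O child with a type-A mother.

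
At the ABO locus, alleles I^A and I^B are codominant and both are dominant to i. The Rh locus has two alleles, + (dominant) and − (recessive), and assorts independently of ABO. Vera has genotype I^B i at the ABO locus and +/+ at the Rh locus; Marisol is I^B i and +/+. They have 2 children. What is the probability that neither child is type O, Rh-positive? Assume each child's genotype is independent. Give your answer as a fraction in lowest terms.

ABO cross I^B i × I^B i → 1/4 O, 3/4 B.
Rh cross +/+ × +/+ → 1 Rh+; so P(type O, Rh-positive) = 1/4 × 1 = 1/4 per child.
P(not type O, Rh-positive) = 3/4 for one child; (3/4)^2 = 9/16.

9/16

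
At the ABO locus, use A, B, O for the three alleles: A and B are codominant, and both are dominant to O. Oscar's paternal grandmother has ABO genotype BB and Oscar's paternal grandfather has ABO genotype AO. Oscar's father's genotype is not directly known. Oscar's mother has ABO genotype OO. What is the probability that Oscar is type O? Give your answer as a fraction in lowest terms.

1/4

Oscar's father's ABO genotype from BB × AO: 1/2 AB, 1/2 BO.
Crossing each possibility with the mother OO and summing P(type O): 1/2·0 + 1/2·1/2 = 1/4.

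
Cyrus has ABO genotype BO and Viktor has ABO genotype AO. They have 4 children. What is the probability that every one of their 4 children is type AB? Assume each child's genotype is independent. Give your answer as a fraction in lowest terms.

ABO cross BO × AO → 1/4 O, 1/4 A, 1/4 B, 1/4 AB.
So P(type AB) = 1/4 per child.
All 4 independent: (1/4)^4 = 1/256.

1/256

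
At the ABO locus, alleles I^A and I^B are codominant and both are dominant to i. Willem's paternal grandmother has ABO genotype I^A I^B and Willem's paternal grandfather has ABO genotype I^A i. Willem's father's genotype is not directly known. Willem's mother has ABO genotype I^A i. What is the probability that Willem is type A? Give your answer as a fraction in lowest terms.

Willem's father's ABO genotype from I^A I^B × I^A i: 1/4 I^A I^A, 1/4 I^A I^B, 1/4 I^A i, 1/4 I^B i.
Crossing each possibility with the mother I^A i and summing P(type A): 1/4·1 + 1/4·1/2 + 1/4·3/4 + 1/4·1/4 = 5/8.

5/8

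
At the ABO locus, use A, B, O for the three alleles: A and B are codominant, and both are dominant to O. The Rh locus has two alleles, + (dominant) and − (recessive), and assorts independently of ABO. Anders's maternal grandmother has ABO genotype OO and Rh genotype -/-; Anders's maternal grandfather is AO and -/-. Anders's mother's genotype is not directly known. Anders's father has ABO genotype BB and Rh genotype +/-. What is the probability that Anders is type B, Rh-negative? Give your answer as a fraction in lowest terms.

3/8

Anders's mother's ABO genotype from OO × AO: 1/2 AO, 1/2 OO.
Crossing each possibility with the father BB and summing P(type B): 1/2·1/2 + 1/2·1 = 3/4.
Similarly for Rh via the mother's Rh distribution: P(Rh-) = 1/2.
Independent loci: 3/4 × 1/2 = 3/8.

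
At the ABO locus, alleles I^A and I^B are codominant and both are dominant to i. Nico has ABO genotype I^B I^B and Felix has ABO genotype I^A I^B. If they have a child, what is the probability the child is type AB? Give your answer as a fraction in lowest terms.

1/2

ABO cross I^B I^B × I^A I^B → offspring phenotypes: 1/2 B, 1/2 AB.
So P(type AB) = 1/2.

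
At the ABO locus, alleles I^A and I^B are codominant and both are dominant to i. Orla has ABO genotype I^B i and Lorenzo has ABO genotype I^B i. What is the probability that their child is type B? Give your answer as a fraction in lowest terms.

3/4

ABO cross I^B i × I^B i → offspring phenotypes: 1/4 O, 3/4 B.
So P(type B) = 3/4.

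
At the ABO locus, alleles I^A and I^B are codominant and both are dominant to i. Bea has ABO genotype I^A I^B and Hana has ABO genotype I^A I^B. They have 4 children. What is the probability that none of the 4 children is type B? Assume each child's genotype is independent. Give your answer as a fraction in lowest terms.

81/256

ABO cross I^A I^B × I^A I^B → 1/4 A, 1/4 B, 1/2 AB.
So P(type B) = 1/4 per child.
P(not type B) = 3/4 for one child; (3/4)^4 = 81/256.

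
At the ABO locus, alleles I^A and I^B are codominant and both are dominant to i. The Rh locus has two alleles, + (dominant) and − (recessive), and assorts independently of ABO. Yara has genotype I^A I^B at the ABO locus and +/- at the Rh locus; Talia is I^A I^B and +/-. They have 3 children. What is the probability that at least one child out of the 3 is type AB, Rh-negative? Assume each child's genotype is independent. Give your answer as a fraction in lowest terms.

169/512

ABO cross I^A I^B × I^A I^B → 1/4 A, 1/4 B, 1/2 AB.
Rh cross +/- × +/- → 3/4 Rh+, 1/4 Rh-; so P(type AB, Rh-negative) = 1/2 × 1/4 = 1/8 per child.
P(none) = (7/8)^3 = 343/512; P(at least one) = 1 − 343/512 = 169/512.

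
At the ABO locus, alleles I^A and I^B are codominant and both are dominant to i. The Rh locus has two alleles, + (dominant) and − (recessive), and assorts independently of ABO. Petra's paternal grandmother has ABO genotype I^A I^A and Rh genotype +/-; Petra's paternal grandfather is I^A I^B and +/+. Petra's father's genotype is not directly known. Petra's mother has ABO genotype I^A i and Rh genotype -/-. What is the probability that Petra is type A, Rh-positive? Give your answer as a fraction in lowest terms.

9/16

Petra's father's ABO genotype from I^A I^A × I^A I^B: 1/2 I^A I^A, 1/2 I^A I^B.
Crossing each possibility with the mother I^A i and summing P(type A): 1/2·1 + 1/2·1/2 = 3/4.
Similarly for Rh via the father's Rh distribution: P(Rh+) = 3/4.
Independent loci: 3/4 × 3/4 = 9/16.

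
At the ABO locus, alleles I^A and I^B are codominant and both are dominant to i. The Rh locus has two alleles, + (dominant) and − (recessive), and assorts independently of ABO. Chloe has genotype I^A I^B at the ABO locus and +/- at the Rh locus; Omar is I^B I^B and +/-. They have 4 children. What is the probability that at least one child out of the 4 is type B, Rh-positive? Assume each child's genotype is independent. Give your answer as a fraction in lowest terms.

ABO cross I^A I^B × I^B I^B → 1/2 B, 1/2 AB.
Rh cross +/- × +/- → 3/4 Rh+, 1/4 Rh-; so P(type B, Rh-positive) = 1/2 × 3/4 = 3/8 per child.
P(none) = (5/8)^4 = 625/4096; P(at least one) = 1 − 625/4096 = 3471/4096.

3471/4096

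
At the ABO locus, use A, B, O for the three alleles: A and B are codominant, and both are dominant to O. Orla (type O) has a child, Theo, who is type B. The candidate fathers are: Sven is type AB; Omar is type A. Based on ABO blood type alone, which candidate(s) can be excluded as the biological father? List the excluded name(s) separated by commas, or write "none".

Omar

A candidate is excluded only if no genotype consistent with his phenotype could produce a type B child with a type O mother.
Omar (type A): no genotype consistent with that phenotype can produce a type-B child with a type-O mother.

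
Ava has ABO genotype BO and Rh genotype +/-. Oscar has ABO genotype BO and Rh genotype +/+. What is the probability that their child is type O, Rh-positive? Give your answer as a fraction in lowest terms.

ABO cross BO × BO → offspring phenotypes: 1/4 O, 3/4 B.
Rh cross +/- × +/+ → 1 Rh+.
Independent loci: P(type O, Rh-positive) = 1/4 × 1 = 1/4.

1/4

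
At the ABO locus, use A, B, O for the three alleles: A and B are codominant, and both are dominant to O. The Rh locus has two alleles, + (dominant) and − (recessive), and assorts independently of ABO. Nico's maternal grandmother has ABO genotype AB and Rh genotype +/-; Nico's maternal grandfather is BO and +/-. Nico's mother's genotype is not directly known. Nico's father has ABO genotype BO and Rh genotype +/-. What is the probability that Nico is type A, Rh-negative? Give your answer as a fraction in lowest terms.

1/32

Nico's mother's ABO genotype from AB × BO: 1/4 AB, 1/4 AO, 1/4 BB, 1/4 BO.
Crossing each possibility with the father BO and summing P(type A): 1/4·1/4 + 1/4·1/4 + 1/4·0 + 1/4·0 = 1/8.
Similarly for Rh via the mother's Rh distribution: P(Rh-) = 1/4.
Independent loci: 1/8 × 1/4 = 1/32.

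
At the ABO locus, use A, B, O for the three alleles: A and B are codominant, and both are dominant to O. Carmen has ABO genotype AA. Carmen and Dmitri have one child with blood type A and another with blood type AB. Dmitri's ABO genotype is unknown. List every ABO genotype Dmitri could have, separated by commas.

AB, BO

For each candidate genotype of Dmitri, check whether crossing it with AA can produce every observed child phenotype.
  AA → possible child types {A} ✗
  AB → possible child types {A, AB} ✓
  AO → possible child types {A} ✗
  BB → possible child types {AB} ✗
  BO → possible child types {A, AB} ✓
  OO → possible child types {A} ✗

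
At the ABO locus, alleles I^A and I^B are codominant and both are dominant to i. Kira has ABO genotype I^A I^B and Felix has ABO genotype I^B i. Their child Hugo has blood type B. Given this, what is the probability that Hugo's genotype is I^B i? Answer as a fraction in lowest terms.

1/2

Cross I^A I^B × I^B i → 1/4 I^A I^B, 1/4 I^A i, 1/4 I^B I^B, 1/4 I^B i.
Type-B genotypes among offspring: I^B I^B (1/4), I^B i (1/4); total 1/2.
P(I^B i | type B) = (1/4) / (1/2) = 1/2.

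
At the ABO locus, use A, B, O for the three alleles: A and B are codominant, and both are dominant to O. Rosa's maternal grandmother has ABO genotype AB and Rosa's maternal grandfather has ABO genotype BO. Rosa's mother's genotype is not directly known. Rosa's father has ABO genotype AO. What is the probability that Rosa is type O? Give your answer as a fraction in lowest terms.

1/8

Rosa's mother's ABO genotype from AB × BO: 1/4 AB, 1/4 AO, 1/4 BB, 1/4 BO.
Crossing each possibility with the father AO and summing P(type O): 1/4·0 + 1/4·1/4 + 1/4·0 + 1/4·1/4 = 1/8.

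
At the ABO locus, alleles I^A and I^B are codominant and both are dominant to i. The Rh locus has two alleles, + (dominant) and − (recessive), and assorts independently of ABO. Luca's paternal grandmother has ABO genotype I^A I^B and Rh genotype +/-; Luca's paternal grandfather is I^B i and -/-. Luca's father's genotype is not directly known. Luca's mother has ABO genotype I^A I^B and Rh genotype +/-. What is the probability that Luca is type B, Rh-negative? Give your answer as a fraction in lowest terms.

9/64

Luca's father's ABO genotype from I^A I^B × I^B i: 1/4 I^A I^B, 1/4 I^A i, 1/4 I^B I^B, 1/4 I^B i.
Crossing each possibility with the mother I^A I^B and summing P(type B): 1/4·1/4 + 1/4·1/4 + 1/4·1/2 + 1/4·1/2 = 3/8.
Similarly for Rh via the father's Rh distribution: P(Rh-) = 3/8.
Independent loci: 3/8 × 3/8 = 9/64.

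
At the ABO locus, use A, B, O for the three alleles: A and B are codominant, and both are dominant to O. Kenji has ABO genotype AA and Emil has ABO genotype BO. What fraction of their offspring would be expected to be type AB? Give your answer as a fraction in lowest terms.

ABO cross AA × BO → offspring phenotypes: 1/2 A, 1/2 AB.
So P(type AB) = 1/2.

1/2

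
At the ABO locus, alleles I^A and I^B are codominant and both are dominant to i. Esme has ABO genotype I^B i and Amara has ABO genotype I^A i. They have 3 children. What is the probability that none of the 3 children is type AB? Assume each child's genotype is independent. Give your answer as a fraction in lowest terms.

ABO cross I^B i × I^A i → 1/4 O, 1/4 A, 1/4 B, 1/4 AB.
So P(type AB) = 1/4 per child.
P(not type AB) = 3/4 for one child; (3/4)^3 = 27/64.

27/64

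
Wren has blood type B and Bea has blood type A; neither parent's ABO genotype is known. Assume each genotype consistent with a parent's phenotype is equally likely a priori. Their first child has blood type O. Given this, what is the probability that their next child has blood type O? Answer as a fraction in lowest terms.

1/4

Possible genotypes: Wren ∈ {I^B I^B, I^B i}; Bea ∈ {I^A I^A, I^A i}.
Weight each parental genotype pair by prior × P(type-O child):
  I^B i × I^A i: posterior weight 1; P(next child type O) = 1/4.
Weighted sum = 1/4.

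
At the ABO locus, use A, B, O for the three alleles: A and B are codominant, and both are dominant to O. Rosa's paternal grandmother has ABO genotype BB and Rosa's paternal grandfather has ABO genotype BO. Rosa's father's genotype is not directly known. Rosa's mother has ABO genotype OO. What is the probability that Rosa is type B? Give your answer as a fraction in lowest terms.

Rosa's father's ABO genotype from BB × BO: 1/2 BB, 1/2 BO.
Crossing each possibility with the mother OO and summing P(type B): 1/2·1 + 1/2·1/2 = 3/4.

3/4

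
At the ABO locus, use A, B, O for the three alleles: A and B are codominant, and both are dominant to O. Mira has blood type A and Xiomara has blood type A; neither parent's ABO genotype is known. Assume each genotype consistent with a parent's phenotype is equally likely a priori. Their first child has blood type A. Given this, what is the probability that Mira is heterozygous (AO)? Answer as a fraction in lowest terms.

7/15

Possible genotypes: Mira ∈ {AA, AO}; Xiomara ∈ {AA, AO}.
Weight each parental genotype pair by prior × P(type-A child):
  AA × AA: posterior weight 4/15.
  AA × AO: posterior weight 4/15.
  AO × AA: posterior weight 4/15.
  AO × AO: posterior weight 1/5.
Sum the posterior weight over pairs where Mira is AO: 7/15.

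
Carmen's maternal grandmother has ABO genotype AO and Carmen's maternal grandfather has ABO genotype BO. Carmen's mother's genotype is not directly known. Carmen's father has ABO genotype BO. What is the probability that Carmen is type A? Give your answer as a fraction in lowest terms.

Carmen's mother's ABO genotype from AO × BO: 1/4 AB, 1/4 AO, 1/4 BO, 1/4 OO.
Crossing each possibility with the father BO and summing P(type A): 1/4·1/4 + 1/4·1/4 + 1/4·0 + 1/4·0 = 1/8.

1/8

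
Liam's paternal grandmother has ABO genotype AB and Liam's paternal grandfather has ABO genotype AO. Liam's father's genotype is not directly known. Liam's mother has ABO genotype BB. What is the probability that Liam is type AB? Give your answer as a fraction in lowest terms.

Liam's father's ABO genotype from AB × AO: 1/4 AA, 1/4 AB, 1/4 AO, 1/4 BO.
Crossing each possibility with the mother BB and summing P(type AB): 1/4·1 + 1/4·1/2 + 1/4·1/2 + 1/4·0 = 1/2.

1/2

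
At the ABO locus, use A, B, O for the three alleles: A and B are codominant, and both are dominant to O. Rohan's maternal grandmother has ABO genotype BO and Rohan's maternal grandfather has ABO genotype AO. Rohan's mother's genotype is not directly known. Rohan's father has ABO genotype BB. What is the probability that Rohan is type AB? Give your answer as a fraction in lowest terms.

1/4

Rohan's mother's ABO genotype from BO × AO: 1/4 AB, 1/4 AO, 1/4 BO, 1/4 OO.
Crossing each possibility with the father BB and summing P(type AB): 1/4·1/2 + 1/4·1/2 + 1/4·0 + 1/4·0 = 1/4.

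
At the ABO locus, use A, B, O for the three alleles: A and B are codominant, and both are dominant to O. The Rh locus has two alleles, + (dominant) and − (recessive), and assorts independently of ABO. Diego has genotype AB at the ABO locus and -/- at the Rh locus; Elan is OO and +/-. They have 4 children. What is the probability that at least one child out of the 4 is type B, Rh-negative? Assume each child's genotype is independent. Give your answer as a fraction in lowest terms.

ABO cross AB × OO → 1/2 A, 1/2 B.
Rh cross -/- × +/- → 1/2 Rh+, 1/2 Rh-; so P(type B, Rh-negative) = 1/2 × 1/2 = 1/4 per child.
P(none) = (3/4)^4 = 81/256; P(at least one) = 1 − 81/256 = 175/256.

175/256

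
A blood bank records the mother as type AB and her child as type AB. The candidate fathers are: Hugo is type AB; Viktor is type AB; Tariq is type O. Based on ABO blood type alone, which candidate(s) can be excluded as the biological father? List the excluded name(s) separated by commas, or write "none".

Tariq

A candidate is excluded only if no genotype consistent with his phenotype could produce a type AB child with a type AB mother.
Tariq (type O): no genotype consistent with that phenotype can produce a type-AB child with a type-AB mother.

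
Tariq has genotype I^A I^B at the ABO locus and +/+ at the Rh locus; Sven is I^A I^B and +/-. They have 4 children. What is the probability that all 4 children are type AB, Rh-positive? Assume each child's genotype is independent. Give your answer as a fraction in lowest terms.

1/16

ABO cross I^A I^B × I^A I^B → 1/4 A, 1/4 B, 1/2 AB.
Rh cross +/+ × +/- → 1 Rh+; so P(type AB, Rh-positive) = 1/2 × 1 = 1/2 per child.
All 4 independent: (1/2)^4 = 1/16.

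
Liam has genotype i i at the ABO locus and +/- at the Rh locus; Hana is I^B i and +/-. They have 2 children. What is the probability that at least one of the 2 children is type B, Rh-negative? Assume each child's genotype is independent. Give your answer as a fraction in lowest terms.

15/64

ABO cross i i × I^B i → 1/2 O, 1/2 B.
Rh cross +/- × +/- → 3/4 Rh+, 1/4 Rh-; so P(type B, Rh-negative) = 1/2 × 1/4 = 1/8 per child.
P(none) = (7/8)^2 = 49/64; P(at least one) = 1 − 49/64 = 15/64.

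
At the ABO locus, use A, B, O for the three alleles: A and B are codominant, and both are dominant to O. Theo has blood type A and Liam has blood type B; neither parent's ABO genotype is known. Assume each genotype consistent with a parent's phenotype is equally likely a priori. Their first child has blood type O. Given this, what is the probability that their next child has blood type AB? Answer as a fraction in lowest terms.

Possible genotypes: Theo ∈ {AA, AO}; Liam ∈ {BB, BO}.
Weight each parental genotype pair by prior × P(type-O child):
  AO × BO: posterior weight 1; P(next child type AB) = 1/4.
Weighted sum = 1/4.

1/4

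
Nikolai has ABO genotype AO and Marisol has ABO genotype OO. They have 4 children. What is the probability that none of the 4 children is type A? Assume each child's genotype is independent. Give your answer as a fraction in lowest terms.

1/16

ABO cross AO × OO → 1/2 O, 1/2 A.
So P(type A) = 1/2 per child.
P(not type A) = 1/2 for one child; (1/2)^4 = 1/16.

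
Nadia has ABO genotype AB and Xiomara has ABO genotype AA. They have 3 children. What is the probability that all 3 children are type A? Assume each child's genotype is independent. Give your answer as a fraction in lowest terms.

1/8

ABO cross AB × AA → 1/2 A, 1/2 AB.
So P(type A) = 1/2 per child.
All 3 independent: (1/2)^3 = 1/8.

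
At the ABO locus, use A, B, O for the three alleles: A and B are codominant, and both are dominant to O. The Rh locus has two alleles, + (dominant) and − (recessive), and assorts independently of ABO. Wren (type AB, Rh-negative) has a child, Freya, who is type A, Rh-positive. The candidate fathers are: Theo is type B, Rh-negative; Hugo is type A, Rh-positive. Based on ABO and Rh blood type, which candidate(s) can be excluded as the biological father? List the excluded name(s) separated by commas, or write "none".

Theo

A candidate is excluded only if no genotype consistent with his phenotype could produce a type A, Rh-positive child with a type AB, Rh-negative mother.
Theo (type B, Rh-): no genotype consistent with that phenotype can produce a type-A Rh+ child with a type-AB mother.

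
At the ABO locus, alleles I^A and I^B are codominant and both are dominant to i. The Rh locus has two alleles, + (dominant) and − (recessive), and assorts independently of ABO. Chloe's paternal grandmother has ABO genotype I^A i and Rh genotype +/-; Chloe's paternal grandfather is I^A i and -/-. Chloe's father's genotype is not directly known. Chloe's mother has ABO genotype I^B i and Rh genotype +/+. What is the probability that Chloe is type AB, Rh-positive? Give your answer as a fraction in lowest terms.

Chloe's father's ABO genotype from I^A i × I^A i: 1/4 I^A I^A, 1/2 I^A i, 1/4 i i.
Crossing each possibility with the mother I^B i and summing P(type AB): 1/4·1/2 + 1/2·1/4 + 1/4·0 = 1/4.
Similarly for Rh via the father's Rh distribution: P(Rh+) = 1.
Independent loci: 1/4 × 1 = 1/4.

1/4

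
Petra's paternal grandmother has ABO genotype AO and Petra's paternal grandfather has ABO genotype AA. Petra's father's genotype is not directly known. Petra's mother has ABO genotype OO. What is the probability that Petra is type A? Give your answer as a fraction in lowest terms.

3/4

Petra's father's ABO genotype from AO × AA: 1/2 AA, 1/2 AO.
Crossing each possibility with the mother OO and summing P(type A): 1/2·1 + 1/2·1/2 = 3/4.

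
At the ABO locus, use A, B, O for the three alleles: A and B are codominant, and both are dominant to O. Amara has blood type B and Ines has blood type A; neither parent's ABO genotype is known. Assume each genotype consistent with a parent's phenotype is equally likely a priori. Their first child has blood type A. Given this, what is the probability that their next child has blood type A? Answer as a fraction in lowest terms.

Possible genotypes: Amara ∈ {BB, BO}; Ines ∈ {AA, AO}.
Weight each parental genotype pair by prior × P(type-A child):
  BO × AA: posterior weight 2/3; P(next child type A) = 1/2.
  BO × AO: posterior weight 1/3; P(next child type A) = 1/4.
Weighted sum = 5/12.

5/12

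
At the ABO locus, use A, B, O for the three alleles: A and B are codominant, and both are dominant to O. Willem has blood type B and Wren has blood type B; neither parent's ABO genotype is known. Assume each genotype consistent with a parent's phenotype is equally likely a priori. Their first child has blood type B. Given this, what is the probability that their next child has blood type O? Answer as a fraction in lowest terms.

Possible genotypes: Willem ∈ {BB, BO}; Wren ∈ {BB, BO}.
Weight each parental genotype pair by prior × P(type-B child):
  BB × BB: posterior weight 4/15; P(next child type O) = 0.
  BB × BO: posterior weight 4/15; P(next child type O) = 0.
  BO × BB: posterior weight 4/15; P(next child type O) = 0.
  BO × BO: posterior weight 1/5; P(next child type O) = 1/4.
Weighted sum = 1/20.

1/20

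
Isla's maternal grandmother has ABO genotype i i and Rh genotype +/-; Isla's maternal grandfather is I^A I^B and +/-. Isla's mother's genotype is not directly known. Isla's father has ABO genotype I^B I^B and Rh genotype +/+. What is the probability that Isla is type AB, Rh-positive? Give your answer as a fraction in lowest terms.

Isla's mother's ABO genotype from i i × I^A I^B: 1/2 I^A i, 1/2 I^B i.
Crossing each possibility with the father I^B I^B and summing P(type AB): 1/2·1/2 + 1/2·0 = 1/4.
Similarly for Rh via the mother's Rh distribution: P(Rh+) = 1.
Independent loci: 1/4 × 1 = 1/4.

1/4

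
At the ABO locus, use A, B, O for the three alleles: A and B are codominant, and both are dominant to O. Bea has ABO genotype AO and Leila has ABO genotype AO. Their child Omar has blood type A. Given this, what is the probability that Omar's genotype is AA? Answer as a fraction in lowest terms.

1/3

Cross AO × AO → 1/4 AA, 1/2 AO, 1/4 OO.
Type-A genotypes among offspring: AA (1/4), AO (1/2); total 3/4.
P(AA | type A) = (1/4) / (3/4) = 1/3.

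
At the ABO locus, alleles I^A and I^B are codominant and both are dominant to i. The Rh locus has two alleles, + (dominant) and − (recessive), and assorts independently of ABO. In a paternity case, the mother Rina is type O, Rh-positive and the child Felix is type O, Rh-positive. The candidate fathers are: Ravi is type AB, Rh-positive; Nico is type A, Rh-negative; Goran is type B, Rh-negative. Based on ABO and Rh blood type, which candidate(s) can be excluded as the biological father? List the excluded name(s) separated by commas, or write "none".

A candidate is excluded only if no genotype consistent with his phenotype could produce a type O, Rh-positive child with a type O, Rh-positive mother.
Ravi (type AB, Rh+): no genotype consistent with that phenotype can produce a type-O Rh+ child with a type-O mother.

Ravi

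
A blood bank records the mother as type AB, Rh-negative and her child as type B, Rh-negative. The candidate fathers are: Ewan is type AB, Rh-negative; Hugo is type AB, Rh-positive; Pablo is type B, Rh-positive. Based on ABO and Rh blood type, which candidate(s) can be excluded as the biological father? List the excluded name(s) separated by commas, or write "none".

A candidate is excluded only if no genotype consistent with his phenotype could produce a type B, Rh-negative child with a type AB, Rh-negative mother.
Every candidate has at least one consistent genotype combination, so none can be excluded.

none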